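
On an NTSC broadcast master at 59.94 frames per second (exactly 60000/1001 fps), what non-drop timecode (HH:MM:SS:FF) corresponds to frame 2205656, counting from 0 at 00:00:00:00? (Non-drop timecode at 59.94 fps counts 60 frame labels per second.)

2205656 ÷ 60 = 36760 full seconds, remainder 56 frames.
36760 s = 10 h 12 min 40 s.
Timecode: 10:12:40:56.

10:12:40:56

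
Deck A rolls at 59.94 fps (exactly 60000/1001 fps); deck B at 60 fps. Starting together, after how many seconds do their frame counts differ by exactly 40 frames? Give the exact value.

The gap grows by |60 − 60000/1001| = 60/1001 frames per second.
Time for a 40-frame gap: 40 ÷ (60/1001) = 2002/3 s.

2002/3 seconds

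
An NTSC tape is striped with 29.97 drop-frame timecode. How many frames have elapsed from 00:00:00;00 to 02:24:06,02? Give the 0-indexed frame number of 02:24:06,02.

Complete 10-minute blocks: 14, each 17982 frames → 251748.
Remaining 4 whole minutes in the current block: 1800 + 3 × 1798 = 7194 frames.
Within the current minute: 6 × 30 + 2 − 2 = 180 (labels ;00/;01 skipped at this minute). Total = 251748 + 7194 + 180 = 259122.

259122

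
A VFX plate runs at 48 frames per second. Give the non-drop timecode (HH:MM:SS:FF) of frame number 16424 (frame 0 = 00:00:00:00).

00:05:42:08

16424 ÷ 48 = 342 full seconds, remainder 8 frames.
342 s = 0 h 5 min 42 s.
Timecode: 00:05:42:08.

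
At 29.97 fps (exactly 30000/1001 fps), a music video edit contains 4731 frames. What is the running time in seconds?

157.8577 seconds

Running time = 4731 / (30000/1001) = 157.8577 s.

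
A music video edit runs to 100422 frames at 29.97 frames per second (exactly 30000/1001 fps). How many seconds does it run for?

Running time = 100422 / (30000/1001) = 3350.7474 s.

3350.7474 seconds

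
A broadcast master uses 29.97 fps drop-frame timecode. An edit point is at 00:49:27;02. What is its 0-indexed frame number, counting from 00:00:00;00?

Complete 10-minute blocks: 4, each 17982 frames → 71928.
Remaining 9 whole minutes in the current block: 1800 + 8 × 1798 = 16184 frames.
Within the current minute: 27 × 30 + 2 − 2 = 810 (labels ;00/;01 skipped at this minute). Total = 71928 + 16184 + 810 = 88922.

88922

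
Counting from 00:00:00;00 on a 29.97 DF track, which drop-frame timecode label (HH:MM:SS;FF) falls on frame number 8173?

Each 10-minute DF block holds 10 × 60 × 30 − 9 × 2 = 17982 frames. 8173 ÷ 17982 → 0 full blocks, remainder 8173.
Within the partial block the first minute is 1800 frames and each further minute 1798, so 4 further minute boundaries passed. Total skipped labels = 18 × 0 + 2 × 4 = 8.
Non-drop label index = 8173 + 8 = 8181; at 30 labels/s that is 00:04:32:21, i.e. DF 00:04:32;21.

00:04:32;21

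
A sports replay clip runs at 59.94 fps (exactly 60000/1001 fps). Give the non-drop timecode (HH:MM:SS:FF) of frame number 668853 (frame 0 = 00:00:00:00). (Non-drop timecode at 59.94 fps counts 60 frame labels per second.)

03:05:47:33

668853 ÷ 60 = 11147 full seconds, remainder 33 frames.
11147 s = 3 h 5 min 47 s.
Timecode: 03:05:47:33.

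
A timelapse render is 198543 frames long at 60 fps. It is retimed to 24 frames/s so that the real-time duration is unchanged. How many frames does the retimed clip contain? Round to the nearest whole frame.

79417 frames

Frames at target rate = 198543 × (24) / (60) = 397086/5 ≈ 79417.200.
Nearest whole frame: 79417.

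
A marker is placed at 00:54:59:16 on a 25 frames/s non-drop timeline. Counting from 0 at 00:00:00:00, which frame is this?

Total seconds to the label: (0 × 3600 + 54 × 60 + 59) = 3299.
Frame index = 3299 × 25 + 16 = 82491.

frame 82491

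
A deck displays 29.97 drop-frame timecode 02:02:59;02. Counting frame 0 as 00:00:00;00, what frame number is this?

As if non-drop at 30 labels/s: (2 × 3600 + 2 × 60 + 59) × 30 + 2 = 221372.
Minute boundaries passed: 122; those not divisible by 10: 122 − 12 = 110; dropped labels = 2 × 110 = 220.
Actual frame index = 221372 − 220 = 221152.

221152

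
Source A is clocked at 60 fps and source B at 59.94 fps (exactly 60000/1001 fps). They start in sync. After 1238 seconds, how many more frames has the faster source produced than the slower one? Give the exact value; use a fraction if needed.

74280/1001 frames

A emits 60 × 1238 = 74280 frames; B emits 60000/1001 × 1238 = 74280000/1001.
Difference = 74280/1001 frames (≈ 74.2058); B is behind A.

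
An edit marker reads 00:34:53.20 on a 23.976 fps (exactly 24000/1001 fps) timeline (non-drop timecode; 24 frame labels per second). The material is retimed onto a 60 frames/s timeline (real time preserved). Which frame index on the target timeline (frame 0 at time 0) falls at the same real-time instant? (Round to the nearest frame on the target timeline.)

frame 125756

Source frame index: (0×3600 + 34×60 + 53) × 24 + 20 = 50252.
Real time: 50252 / (24000/1001) = 12575563/6000 s.
Target frame: (12575563/6000) × (60) = 12575563/100 ≈ 125755.630 → 125756.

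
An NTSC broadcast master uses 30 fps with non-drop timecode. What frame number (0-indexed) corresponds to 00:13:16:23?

frame 23903

Total seconds to the label: (0 × 3600 + 13 × 60 + 16) = 796.
Frame index = 796 × 30 + 23 = 23903.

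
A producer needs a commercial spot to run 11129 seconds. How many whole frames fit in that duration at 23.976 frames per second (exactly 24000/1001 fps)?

Frames = 11129 × 24000/1001 = 267096000/1001 ≈ 266829.1708.
Complete frames: 266829.

266829 frames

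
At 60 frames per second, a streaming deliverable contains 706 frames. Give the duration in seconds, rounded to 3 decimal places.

Running time = 706 × 1/60 = 353/30 s ≈ 11.767 s.

11.767 seconds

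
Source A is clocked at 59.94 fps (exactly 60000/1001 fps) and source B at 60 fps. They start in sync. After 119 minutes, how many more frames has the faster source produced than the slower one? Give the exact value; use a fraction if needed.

61200/143 frames

119 min = 7140 s.
A emits 60000/1001 × 7140 = 61200000/143 frames; B emits 60 × 7140 = 428400.
Difference = 61200/143 frames (≈ 427.9720); B is ahead of A.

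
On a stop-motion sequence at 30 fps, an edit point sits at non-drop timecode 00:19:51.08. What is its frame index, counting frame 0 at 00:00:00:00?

Total seconds to the label: (0 × 3600 + 19 × 60 + 51) = 1191.
Frame index = 1191 × 30 + 8 = 35738.

frame 35738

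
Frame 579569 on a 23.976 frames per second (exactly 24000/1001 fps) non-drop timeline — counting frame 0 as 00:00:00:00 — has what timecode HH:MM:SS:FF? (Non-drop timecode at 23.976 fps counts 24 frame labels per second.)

579569 ÷ 24 = 24148 full seconds, remainder 17 frames.
24148 s = 6 h 42 min 28 s.
Timecode: 06:42:28:17.

06:42:28:17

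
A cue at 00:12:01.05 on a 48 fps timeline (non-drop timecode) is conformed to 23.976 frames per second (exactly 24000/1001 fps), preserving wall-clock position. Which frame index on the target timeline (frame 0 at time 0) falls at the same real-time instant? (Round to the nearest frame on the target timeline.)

Source frame index: (0×3600 + 12×60 + 1) × 48 + 5 = 34613.
Real time: 34613 / (48) = 34613/48 s.
Target frame: (34613/48) × (24000/1001) = 17306500/1001 ≈ 17289.211 → 17289.

frame 17289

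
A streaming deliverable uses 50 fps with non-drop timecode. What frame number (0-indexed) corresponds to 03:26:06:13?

618313

Total seconds to the label: (3 × 3600 + 26 × 60 + 6) = 12366.
Frame index = 12366 × 50 + 13 = 618313.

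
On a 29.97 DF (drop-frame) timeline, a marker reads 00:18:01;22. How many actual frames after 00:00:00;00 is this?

As if non-drop at 30 labels/s: (0 × 3600 + 18 × 60 + 1) × 30 + 22 = 32452.
Minute boundaries passed: 18; those not divisible by 10: 18 − 1 = 17; dropped labels = 2 × 17 = 34.
Actual frame index = 32452 − 34 = 32418.

32418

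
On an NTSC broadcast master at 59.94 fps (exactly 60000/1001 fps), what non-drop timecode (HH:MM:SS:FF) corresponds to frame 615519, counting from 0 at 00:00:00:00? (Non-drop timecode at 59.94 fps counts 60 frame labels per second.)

615519 ÷ 60 = 10258 full seconds, remainder 39 frames.
10258 s = 2 h 50 min 58 s.
Timecode: 02:50:58:39.

02:50:58:39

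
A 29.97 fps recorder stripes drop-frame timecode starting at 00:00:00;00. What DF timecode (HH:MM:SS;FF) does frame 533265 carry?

Ten DF minutes hold 17982 frames, so frame 533265 lies in block 29 (frames 521478–539459) with 11787 frames into that block.
The block's first minute is 1800 frames and the rest 1798 each; 11787 frames reaches minute 6, so 29 × 18 + 6 × 2 = 534 labels have been skipped so far.
Adding those back, label number 533265 + 534 = 533799 at 30 labels/s is 17793 s + 9 f = 4 h 56 min 33 s frame 9, i.e. 04:56:33;09.

04:56:33;09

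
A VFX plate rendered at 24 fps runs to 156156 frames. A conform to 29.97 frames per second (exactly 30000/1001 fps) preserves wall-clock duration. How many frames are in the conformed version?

Target frames = source frames × (target rate / source rate) = 156156 × (30000/1001)/(24) = 156156 × 1250/1001 = 195000.

195000 frames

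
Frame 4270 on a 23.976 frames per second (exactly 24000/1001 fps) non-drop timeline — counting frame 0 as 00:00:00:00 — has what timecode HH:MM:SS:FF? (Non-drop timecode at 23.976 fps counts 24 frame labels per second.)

00:02:57:22

4270 ÷ 24 = 177 full seconds, remainder 22 frames.
177 s = 0 h 2 min 57 s.
Timecode: 00:02:57:22.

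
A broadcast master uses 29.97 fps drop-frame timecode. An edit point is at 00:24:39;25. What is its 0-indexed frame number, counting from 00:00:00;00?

Complete 10-minute blocks: 2, each 17982 frames → 35964.
Remaining 4 whole minutes in the current block: 1800 + 3 × 1798 = 7194 frames.
Within the current minute: 39 × 30 + 25 − 2 = 1193 (labels ;00/;01 skipped at this minute). Total = 35964 + 7194 + 1193 = 44351.

44351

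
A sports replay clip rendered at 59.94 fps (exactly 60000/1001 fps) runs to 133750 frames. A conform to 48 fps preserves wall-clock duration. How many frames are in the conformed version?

Target frames = source frames × (target rate / source rate) = 133750 × (48)/(60000/1001) = 133750 × 1001/1250 = 107107.

107107 frames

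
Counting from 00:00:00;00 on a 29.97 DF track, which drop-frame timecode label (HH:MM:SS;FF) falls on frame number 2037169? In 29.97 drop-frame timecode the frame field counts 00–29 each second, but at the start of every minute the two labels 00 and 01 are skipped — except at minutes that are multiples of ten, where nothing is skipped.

18:52:53;17

Each 10-minute DF block holds 10 × 60 × 30 − 9 × 2 = 17982 frames. 2037169 ÷ 17982 → 113 full blocks, remainder 5203.
Within the partial block the first minute is 1800 frames and each further minute 1798, so 2 further minute boundaries passed. Total skipped labels = 18 × 113 + 2 × 2 = 2038.
Non-drop label index = 2037169 + 2038 = 2039207; at 30 labels/s that is 18:52:53:17, i.e. DF 18:52:53;17.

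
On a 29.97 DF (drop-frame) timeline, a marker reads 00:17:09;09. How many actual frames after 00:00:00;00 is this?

As if non-drop at 30 labels/s: (0 × 3600 + 17 × 60 + 9) × 30 + 9 = 30879.
Minute boundaries passed: 17; those not divisible by 10: 17 − 1 = 16; dropped labels = 2 × 16 = 32.
Actual frame index = 30879 − 32 = 30847.

30847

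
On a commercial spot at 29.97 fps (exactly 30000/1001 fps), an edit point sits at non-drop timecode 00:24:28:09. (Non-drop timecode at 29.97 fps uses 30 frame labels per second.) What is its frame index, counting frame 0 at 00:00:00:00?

Total seconds to the label: (0 × 3600 + 24 × 60 + 28) = 1468.
Frame index = 1468 × 30 + 9 = 44049.

44049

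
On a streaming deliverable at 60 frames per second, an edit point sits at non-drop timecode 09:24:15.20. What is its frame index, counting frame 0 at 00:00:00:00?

Total seconds to the label: (9 × 3600 + 24 × 60 + 15) = 33855.
Frame index = 33855 × 60 + 20 = 2031320.

frame 2031320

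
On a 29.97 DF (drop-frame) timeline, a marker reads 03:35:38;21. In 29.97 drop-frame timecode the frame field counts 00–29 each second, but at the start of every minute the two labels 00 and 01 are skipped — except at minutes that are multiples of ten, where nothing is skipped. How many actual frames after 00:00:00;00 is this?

As if non-drop at 30 labels/s: (3 × 3600 + 35 × 60 + 38) × 30 + 21 = 388161.
Minute boundaries passed: 215; those not divisible by 10: 215 − 21 = 194; dropped labels = 2 × 194 = 388.
Actual frame index = 388161 − 388 = 387773.

387773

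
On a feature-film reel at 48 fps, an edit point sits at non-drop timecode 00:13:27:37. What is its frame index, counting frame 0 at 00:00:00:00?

Total seconds to the label: (0 × 3600 + 13 × 60 + 27) = 807.
Frame index = 807 × 48 + 37 = 38773.

frame 38773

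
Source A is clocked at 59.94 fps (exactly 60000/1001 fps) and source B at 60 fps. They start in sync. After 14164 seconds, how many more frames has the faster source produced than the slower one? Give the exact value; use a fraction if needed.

849840/1001 frames

A emits 60000/1001 × 14164 = 849840000/1001 frames; B emits 60 × 14164 = 849840.
Difference = 849840/1001 frames (≈ 848.9910); B is ahead of A.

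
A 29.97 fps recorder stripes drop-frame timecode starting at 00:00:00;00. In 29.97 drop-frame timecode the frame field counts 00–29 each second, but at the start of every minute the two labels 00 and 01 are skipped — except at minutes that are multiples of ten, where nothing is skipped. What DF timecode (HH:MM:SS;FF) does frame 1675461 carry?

Each 10-minute DF block holds 10 × 60 × 30 − 9 × 2 = 17982 frames. 1675461 ÷ 17982 → 93 full blocks, remainder 3135.
Within the partial block the first minute is 1800 frames and each further minute 1798, so 1 further minute boundary passed. Total skipped labels = 18 × 93 + 2 × 1 = 1676.
Non-drop label index = 1675461 + 1676 = 1677137; at 30 labels/s that is 15:31:44:17, i.e. DF 15:31:44;17.

15:31:44;17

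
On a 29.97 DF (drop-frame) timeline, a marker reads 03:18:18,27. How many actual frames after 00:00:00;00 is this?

356609

As if non-drop at 30 labels/s: (3 × 3600 + 18 × 60 + 18) × 30 + 27 = 356967.
Minute boundaries passed: 198; those not divisible by 10: 198 − 19 = 179; dropped labels = 2 × 179 = 358.
Actual frame index = 356967 − 358 = 356609.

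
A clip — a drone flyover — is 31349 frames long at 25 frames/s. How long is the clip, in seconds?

1253.96 seconds

Running time = 31349 / (25) = 1253.96 s.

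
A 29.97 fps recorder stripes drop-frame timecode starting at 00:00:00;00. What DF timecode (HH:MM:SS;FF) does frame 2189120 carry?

20:17:23;22

Ten DF minutes hold 17982 frames, so frame 2189120 lies in block 121 (frames 2175822–2193803) with 13298 frames into that block.
The block's first minute is 1800 frames and the rest 1798 each; 13298 frames reaches minute 7, so 121 × 18 + 7 × 2 = 2192 labels have been skipped so far.
Adding those back, label number 2189120 + 2192 = 2191312 at 30 labels/s is 73043 s + 22 f = 20 h 17 min 23 s frame 22, i.e. 20:17:23;22.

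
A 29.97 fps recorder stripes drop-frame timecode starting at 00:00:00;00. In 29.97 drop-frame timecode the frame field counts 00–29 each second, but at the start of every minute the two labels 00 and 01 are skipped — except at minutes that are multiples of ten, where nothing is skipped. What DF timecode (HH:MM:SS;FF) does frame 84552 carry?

Ten DF minutes hold 17982 frames, so frame 84552 lies in block 4 (frames 71928–89909) with 12624 frames into that block.
The block's first minute is 1800 frames and the rest 1798 each; 12624 frames reaches minute 7, so 4 × 18 + 7 × 2 = 86 labels have been skipped so far.
Adding those back, label number 84552 + 86 = 84638 at 30 labels/s is 2821 s + 8 f = 0 h 47 min 1 s frame 8, i.e. 00:47:01;08.

00:47:01;08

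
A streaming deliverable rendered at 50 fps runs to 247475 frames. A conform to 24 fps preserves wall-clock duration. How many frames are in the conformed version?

Target frames = source frames × (target rate / source rate) = 247475 × (24)/(50) = 247475 × 12/25 = 118788.

118788 frames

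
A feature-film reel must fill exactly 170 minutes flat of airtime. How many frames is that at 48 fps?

489600 frames

170 min = 10200 s.
Frames = 10200 × 48 = 489600.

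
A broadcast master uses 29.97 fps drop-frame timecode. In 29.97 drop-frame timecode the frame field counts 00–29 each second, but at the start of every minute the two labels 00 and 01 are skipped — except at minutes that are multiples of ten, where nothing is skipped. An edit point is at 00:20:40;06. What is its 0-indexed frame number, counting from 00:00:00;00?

37170

Complete 10-minute blocks: 2, each 17982 frames → 35964.
Remaining 0 whole minutes in the current block: 0 frames.
Within the current minute: 40 × 30 + 6 = 1206. Total = 35964 + 0 + 1206 = 37170.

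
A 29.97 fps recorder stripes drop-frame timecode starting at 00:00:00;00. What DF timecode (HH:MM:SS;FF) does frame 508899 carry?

04:43:00;09

Ten DF minutes hold 17982 frames, so frame 508899 lies in block 28 (frames 503496–521477) with 5403 frames into that block.
The block's first minute is 1800 frames and the rest 1798 each; 5403 frames reaches minute 3, so 28 × 18 + 3 × 2 = 510 labels have been skipped so far.
Adding those back, label number 508899 + 510 = 509409 at 30 labels/s is 16980 s + 9 f = 4 h 43 min 0 s frame 9, i.e. 04:43:00;09.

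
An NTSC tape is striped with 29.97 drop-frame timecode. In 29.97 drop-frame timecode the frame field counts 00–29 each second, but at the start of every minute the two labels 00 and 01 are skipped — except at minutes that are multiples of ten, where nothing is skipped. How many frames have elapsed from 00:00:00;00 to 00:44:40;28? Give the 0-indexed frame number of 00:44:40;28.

80348

As if non-drop at 30 labels/s: (0 × 3600 + 44 × 60 + 40) × 30 + 28 = 80428.
Minute boundaries passed: 44; those not divisible by 10: 44 − 4 = 40; dropped labels = 2 × 40 = 80.
Actual frame index = 80428 − 80 = 80348.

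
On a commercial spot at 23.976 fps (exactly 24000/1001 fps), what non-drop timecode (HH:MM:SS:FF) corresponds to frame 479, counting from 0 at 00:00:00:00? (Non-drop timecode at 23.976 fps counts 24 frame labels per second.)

479 ÷ 24 = 19 full seconds, remainder 23 frames.
19 s = 0 h 0 min 19 s.
Timecode: 00:00:19:23.

00:00:19:23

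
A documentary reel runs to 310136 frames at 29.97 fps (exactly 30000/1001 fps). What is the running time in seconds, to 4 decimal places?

10348.2045 seconds

Running time = 310136 × 1001/30000 = 38805767/3750 s ≈ 10348.2045 s.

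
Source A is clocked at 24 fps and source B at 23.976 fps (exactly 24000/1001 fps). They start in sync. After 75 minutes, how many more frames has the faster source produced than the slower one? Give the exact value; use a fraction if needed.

75 min = 4500 s.
A emits 24 × 4500 = 108000 frames; B emits 24000/1001 × 4500 = 108000000/1001.
Difference = 108000/1001 frames (≈ 107.8921); B is behind A.

108000/1001 frames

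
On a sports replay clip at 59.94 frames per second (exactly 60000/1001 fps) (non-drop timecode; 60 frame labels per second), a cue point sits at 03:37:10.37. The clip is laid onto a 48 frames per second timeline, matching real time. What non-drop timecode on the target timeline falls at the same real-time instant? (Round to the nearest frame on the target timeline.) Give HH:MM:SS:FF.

03:37:23:31

Source frame index: (3×3600 + 37×60 + 10) × 60 + 37 = 781837.
Real time: 781837 / (60000/1001) = 782618837/60000 s.
Target frame: (782618837/60000) × (48) = 782618837/1250 ≈ 626095.070 → 626095.
At 48 labels/s: frame 626095 → 03:37:23:31.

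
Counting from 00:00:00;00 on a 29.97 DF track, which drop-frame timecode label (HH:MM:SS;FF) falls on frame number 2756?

Ten DF minutes hold 17982 frames, so frame 2756 lies in block 0 (frames 0–17981) with 2756 frames into that block.
The block's first minute is 1800 frames and the rest 1798 each; 2756 frames reaches minute 1, so 0 × 18 + 1 × 2 = 2 labels have been skipped so far.
Adding those back, label number 2756 + 2 = 2758 at 30 labels/s is 91 s + 28 f = 0 h 1 min 31 s frame 28, i.e. 00:01:31;28.

00:01:31;28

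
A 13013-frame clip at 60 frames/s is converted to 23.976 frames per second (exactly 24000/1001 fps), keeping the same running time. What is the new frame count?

5200 frames

Target frames = source frames × (target rate / source rate) = 13013 × (24000/1001)/(60) = 13013 × 400/1001 = 5200.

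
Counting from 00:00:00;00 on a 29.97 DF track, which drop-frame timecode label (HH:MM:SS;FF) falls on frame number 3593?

00:01:59;25

Ten DF minutes hold 17982 frames, so frame 3593 lies in block 0 (frames 0–17981) with 3593 frames into that block.
The block's first minute is 1800 frames and the rest 1798 each; 3593 frames reaches minute 1, so 0 × 18 + 1 × 2 = 2 labels have been skipped so far.
Adding those back, label number 3593 + 2 = 3595 at 30 labels/s is 119 s + 25 f = 0 h 1 min 59 s frame 25, i.e. 00:01:59;25.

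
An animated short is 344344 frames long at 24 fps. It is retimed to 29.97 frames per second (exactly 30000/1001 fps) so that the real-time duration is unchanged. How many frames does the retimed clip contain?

Target frames = source frames × (target rate / source rate) = 344344 × (30000/1001)/(24) = 344344 × 1250/1001 = 430000.

430000 frames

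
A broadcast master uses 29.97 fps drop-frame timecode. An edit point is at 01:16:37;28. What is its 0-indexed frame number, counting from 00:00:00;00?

137800

Complete 10-minute blocks: 7, each 17982 frames → 125874.
Remaining 6 whole minutes in the current block: 1800 + 5 × 1798 = 10790 frames.
Within the current minute: 37 × 30 + 28 − 2 = 1136 (labels ;00/;01 skipped at this minute). Total = 125874 + 10790 + 1136 = 137800.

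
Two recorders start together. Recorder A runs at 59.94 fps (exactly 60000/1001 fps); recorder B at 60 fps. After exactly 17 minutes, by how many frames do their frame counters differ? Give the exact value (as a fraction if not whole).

17 min = 1020 s.
A emits 60000/1001 × 1020 = 61200000/1001 frames; B emits 60 × 1020 = 61200.
Difference = 61200/1001 frames (≈ 61.1389); B is ahead of A.

61200/1001 frames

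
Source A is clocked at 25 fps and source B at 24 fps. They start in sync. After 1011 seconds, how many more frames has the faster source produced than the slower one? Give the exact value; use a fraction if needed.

1011 frames

A emits 25 × 1011 = 25275 frames; B emits 24 × 1011 = 24264.
Difference = 1011 frames; B is behind A.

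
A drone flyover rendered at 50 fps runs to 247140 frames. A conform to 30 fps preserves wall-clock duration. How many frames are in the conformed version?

148284 frames

Target frames = source frames × (target rate / source rate) = 247140 × (30)/(50) = 247140 × 3/5 = 148284.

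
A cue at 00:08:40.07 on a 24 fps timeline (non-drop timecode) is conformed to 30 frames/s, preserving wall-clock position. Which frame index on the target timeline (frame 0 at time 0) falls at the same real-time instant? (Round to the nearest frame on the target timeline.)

Source frame index: (0×3600 + 8×60 + 40) × 24 + 7 = 12487.
Real time: 12487 / (24) = 12487/24 s.
Target frame: (12487/24) × (30) = 62435/4 ≈ 15608.750 → 15609.

frame 15609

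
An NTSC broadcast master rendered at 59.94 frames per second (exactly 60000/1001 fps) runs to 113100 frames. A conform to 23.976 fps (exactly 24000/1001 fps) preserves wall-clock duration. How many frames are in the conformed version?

45240 frames

Target frames = source frames × (target rate / source rate) = 113100 × (24000/1001)/(60000/1001) = 113100 × 2/5 = 45240.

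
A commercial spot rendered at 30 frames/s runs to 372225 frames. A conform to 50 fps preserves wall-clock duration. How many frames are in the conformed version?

Target frames = source frames × (target rate / source rate) = 372225 × (50)/(30) = 372225 × 5/3 = 620375.

620375 frames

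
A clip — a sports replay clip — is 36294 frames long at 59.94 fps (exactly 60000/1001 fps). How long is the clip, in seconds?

Running time = 36294 / (60000/1001) = 605.5049 s.

605.5049 seconds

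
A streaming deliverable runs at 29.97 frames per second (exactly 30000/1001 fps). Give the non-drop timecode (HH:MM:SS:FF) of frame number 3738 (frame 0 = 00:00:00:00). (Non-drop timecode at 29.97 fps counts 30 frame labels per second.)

3738 ÷ 30 = 124 full seconds, remainder 18 frames.
124 s = 0 h 2 min 4 s.
Timecode: 00:02:04:18.

00:02:04:18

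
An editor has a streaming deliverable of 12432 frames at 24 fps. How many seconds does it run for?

Running time = 12432 / (24) = 518 s.

518 seconds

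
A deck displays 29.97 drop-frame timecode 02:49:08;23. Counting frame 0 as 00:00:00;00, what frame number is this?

As if non-drop at 30 labels/s: (2 × 3600 + 49 × 60 + 8) × 30 + 23 = 304463.
Minute boundaries passed: 169; those not divisible by 10: 169 − 16 = 153; dropped labels = 2 × 153 = 306.
Actual frame index = 304463 − 306 = 304157.

304157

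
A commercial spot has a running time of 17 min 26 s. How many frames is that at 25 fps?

26150 frames

17 min 26 s = 1046 s.
Frames = 1046 × 25 = 26150.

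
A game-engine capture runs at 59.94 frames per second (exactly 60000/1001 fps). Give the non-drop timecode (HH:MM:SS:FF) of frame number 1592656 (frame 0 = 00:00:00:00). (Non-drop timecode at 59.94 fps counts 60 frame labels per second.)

1592656 ÷ 60 = 26544 full seconds, remainder 16 frames.
26544 s = 7 h 22 min 24 s.
Timecode: 07:22:24:16.

07:22:24:16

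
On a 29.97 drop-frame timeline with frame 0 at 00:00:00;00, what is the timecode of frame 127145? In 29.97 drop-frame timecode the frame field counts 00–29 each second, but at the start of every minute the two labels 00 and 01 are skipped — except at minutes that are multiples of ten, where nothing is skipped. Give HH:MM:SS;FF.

Ten DF minutes hold 17982 frames, so frame 127145 lies in block 7 (frames 125874–143855) with 1271 frames into that block.
The block's first minute is 1800 frames and the rest 1798 each; 1271 frames reaches minute 0, so 7 × 18 + 0 × 2 = 126 labels have been skipped so far.
Adding those back, label number 127145 + 126 = 127271 at 30 labels/s is 4242 s + 11 f = 1 h 10 min 42 s frame 11, i.e. 01:10:42;11.

01:10:42;11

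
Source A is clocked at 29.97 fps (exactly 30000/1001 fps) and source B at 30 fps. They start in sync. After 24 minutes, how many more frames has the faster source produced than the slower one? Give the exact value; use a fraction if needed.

24 min = 1440 s.
A emits 30000/1001 × 1440 = 43200000/1001 frames; B emits 30 × 1440 = 43200.
Difference = 43200/1001 frames (≈ 43.1568); B is ahead of A.

43200/1001 frames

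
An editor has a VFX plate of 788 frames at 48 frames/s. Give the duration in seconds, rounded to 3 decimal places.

Running time = 788 × 1/48 = 197/12 s ≈ 16.417 s.

16.417 seconds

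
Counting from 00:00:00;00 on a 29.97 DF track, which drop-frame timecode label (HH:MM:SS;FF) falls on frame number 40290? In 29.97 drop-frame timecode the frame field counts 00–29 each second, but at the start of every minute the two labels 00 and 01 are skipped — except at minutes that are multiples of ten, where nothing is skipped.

00:22:24;10

Each 10-minute DF block holds 10 × 60 × 30 − 9 × 2 = 17982 frames. 40290 ÷ 17982 → 2 full blocks, remainder 4326.
Within the partial block the first minute is 1800 frames and each further minute 1798, so 2 further minute boundaries passed. Total skipped labels = 18 × 2 + 2 × 2 = 40.
Non-drop label index = 40290 + 40 = 40330; at 30 labels/s that is 00:22:24:10, i.e. DF 00:22:24;10.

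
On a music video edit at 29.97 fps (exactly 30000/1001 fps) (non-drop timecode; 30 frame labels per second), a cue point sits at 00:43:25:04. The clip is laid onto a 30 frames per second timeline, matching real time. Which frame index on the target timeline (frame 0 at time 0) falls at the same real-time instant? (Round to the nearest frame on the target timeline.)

Source frame index: (0×3600 + 43×60 + 25) × 30 + 4 = 78154.
Real time: 78154 / (30000/1001) = 39116077/15000 s.
Target frame: (39116077/15000) × (30) = 39116077/500 ≈ 78232.154 → 78232.

frame 78232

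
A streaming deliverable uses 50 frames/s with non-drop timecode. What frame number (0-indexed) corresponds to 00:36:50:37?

Total seconds to the label: (0 × 3600 + 36 × 60 + 50) = 2210.
Frame index = 2210 × 50 + 37 = 110537.

frame 110537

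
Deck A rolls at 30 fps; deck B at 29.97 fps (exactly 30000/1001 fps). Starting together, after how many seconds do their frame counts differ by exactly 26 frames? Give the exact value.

13013/15 seconds

The gap grows by |30000/1001 − 30| = 30/1001 frames per second.
Time for a 26-frame gap: 26 ÷ (30/1001) = 13013/15 s.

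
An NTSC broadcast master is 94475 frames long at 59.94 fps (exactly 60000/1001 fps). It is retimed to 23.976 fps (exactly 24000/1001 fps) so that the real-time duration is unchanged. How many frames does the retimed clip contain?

37790 frames

Target frames = source frames × (target rate / source rate) = 94475 × (24000/1001)/(60000/1001) = 94475 × 2/5 = 37790.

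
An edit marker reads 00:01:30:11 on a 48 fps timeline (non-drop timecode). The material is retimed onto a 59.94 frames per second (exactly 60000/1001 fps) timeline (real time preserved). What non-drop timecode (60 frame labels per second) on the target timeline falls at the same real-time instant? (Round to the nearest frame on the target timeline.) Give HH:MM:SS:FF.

00:01:30:08

Source frame index: (0×3600 + 1×60 + 30) × 48 + 11 = 4331.
Real time: 4331 / (48) = 4331/48 s.
Target frame: (4331/48) × (60000/1001) = 5413750/1001 ≈ 5408.342 → 5408.
At 60 labels/s: frame 5408 → 00:01:30:08.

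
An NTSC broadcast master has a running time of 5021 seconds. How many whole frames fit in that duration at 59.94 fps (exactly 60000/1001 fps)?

Frames = 5021 × 60000/1001 = 301260000/1001 ≈ 300959.0410.
Complete frames: 300959.

300959 frames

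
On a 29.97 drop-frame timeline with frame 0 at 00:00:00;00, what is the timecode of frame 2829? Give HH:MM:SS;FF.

00:01:34;11

Ten DF minutes hold 17982 frames, so frame 2829 lies in block 0 (frames 0–17981) with 2829 frames into that block.
The block's first minute is 1800 frames and the rest 1798 each; 2829 frames reaches minute 1, so 0 × 18 + 1 × 2 = 2 labels have been skipped so far.
Adding those back, label number 2829 + 2 = 2831 at 30 labels/s is 94 s + 11 f = 0 h 1 min 34 s frame 11, i.e. 00:01:34;11.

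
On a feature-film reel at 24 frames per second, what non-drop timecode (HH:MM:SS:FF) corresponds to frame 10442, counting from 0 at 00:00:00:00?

00:07:15:02

10442 ÷ 24 = 435 full seconds, remainder 2 frames.
435 s = 0 h 7 min 15 s.
Timecode: 00:07:15:02.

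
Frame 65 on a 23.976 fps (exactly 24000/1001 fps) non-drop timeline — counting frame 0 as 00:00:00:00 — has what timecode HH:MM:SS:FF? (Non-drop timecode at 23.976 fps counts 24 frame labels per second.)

65 ÷ 24 = 2 full seconds, remainder 17 frames.
2 s = 0 h 0 min 2 s.
Timecode: 00:00:02:17.

00:00:02:17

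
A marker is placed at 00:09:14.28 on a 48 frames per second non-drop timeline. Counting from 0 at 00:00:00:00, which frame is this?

26620

Total seconds to the label: (0 × 3600 + 9 × 60 + 14) = 554.
Frame index = 554 × 48 + 28 = 26620.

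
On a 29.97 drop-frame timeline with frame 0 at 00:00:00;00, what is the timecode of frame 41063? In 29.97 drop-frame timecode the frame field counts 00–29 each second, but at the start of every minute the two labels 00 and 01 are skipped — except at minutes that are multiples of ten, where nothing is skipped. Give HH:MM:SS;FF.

00:22:50;03

Each 10-minute DF block holds 10 × 60 × 30 − 9 × 2 = 17982 frames. 41063 ÷ 17982 → 2 full blocks, remainder 5099.
Within the partial block the first minute is 1800 frames and each further minute 1798, so 2 further minute boundaries passed. Total skipped labels = 18 × 2 + 2 × 2 = 40.
Non-drop label index = 41063 + 40 = 41103; at 30 labels/s that is 00:22:50:03, i.e. DF 00:22:50;03.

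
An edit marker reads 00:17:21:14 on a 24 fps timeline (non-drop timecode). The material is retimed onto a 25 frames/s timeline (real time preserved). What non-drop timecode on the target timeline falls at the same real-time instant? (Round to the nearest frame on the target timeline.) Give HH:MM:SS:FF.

00:17:21:15

Source frame index: (0×3600 + 17×60 + 21) × 24 + 14 = 24998.
Real time: 24998 / (24) = 12499/12 s.
Target frame: (12499/12) × (25) = 312475/12 ≈ 26039.583 → 26040.
At 25 labels/s: frame 26040 → 00:17:21:15.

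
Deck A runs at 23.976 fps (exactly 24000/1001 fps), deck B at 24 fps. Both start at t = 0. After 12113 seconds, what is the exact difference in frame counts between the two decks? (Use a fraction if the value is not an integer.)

290712/1001 frames

A emits 24000/1001 × 12113 = 290712000/1001 frames; B emits 24 × 12113 = 290712.
Difference = 290712/1001 frames (≈ 290.4216); B is ahead of A.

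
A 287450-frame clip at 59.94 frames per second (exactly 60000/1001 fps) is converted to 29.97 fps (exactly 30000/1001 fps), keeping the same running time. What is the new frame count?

143725 frames

Target frames = source frames × (target rate / source rate) = 287450 × (30000/1001)/(60000/1001) = 287450 × 1/2 = 143725.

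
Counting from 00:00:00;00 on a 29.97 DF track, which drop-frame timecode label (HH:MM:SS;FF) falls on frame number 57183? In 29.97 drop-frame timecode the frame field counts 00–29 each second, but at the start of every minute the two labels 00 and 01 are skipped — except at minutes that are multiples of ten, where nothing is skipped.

Each 10-minute DF block holds 10 × 60 × 30 − 9 × 2 = 17982 frames. 57183 ÷ 17982 → 3 full blocks, remainder 3237.
Within the partial block the first minute is 1800 frames and each further minute 1798, so 1 further minute boundary passed. Total skipped labels = 18 × 3 + 2 × 1 = 56.
Non-drop label index = 57183 + 56 = 57239; at 30 labels/s that is 00:31:47:29, i.e. DF 00:31:47;29.

00:31:47;29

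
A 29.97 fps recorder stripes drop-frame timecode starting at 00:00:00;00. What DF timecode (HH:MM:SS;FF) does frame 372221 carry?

Ten DF minutes hold 17982 frames, so frame 372221 lies in block 20 (frames 359640–377621) with 12581 frames into that block.
The block's first minute is 1800 frames and the rest 1798 each; 12581 frames reaches minute 6, so 20 × 18 + 6 × 2 = 372 labels have been skipped so far.
Adding those back, label number 372221 + 372 = 372593 at 30 labels/s is 12419 s + 23 f = 3 h 26 min 59 s frame 23, i.e. 03:26:59;23.

03:26:59;23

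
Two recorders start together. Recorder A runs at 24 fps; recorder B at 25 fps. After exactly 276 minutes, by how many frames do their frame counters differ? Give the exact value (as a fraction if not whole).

16560 frames

276 min = 16560 s.
A emits 24 × 16560 = 397440 frames; B emits 25 × 16560 = 414000.
Difference = 16560 frames; B is ahead of A.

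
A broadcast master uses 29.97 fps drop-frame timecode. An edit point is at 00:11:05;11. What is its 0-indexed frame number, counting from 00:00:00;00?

19941

As if non-drop at 30 labels/s: (0 × 3600 + 11 × 60 + 5) × 30 + 11 = 19961.
Minute boundaries passed: 11; those not divisible by 10: 11 − 1 = 10; dropped labels = 2 × 10 = 20.
Actual frame index = 19961 − 20 = 19941.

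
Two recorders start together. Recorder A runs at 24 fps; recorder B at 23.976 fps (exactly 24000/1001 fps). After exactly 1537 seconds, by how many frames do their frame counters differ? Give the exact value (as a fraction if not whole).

A emits 24 × 1537 = 36888 frames; B emits 24000/1001 × 1537 = 36888000/1001.
Difference = 36888/1001 frames (≈ 36.8511); B is behind A.

36888/1001 frames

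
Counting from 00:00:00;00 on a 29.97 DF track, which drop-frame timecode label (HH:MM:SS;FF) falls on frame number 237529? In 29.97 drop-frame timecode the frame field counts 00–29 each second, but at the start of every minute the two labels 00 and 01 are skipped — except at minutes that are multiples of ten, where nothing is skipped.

02:12:05;17

Ten DF minutes hold 17982 frames, so frame 237529 lies in block 13 (frames 233766–251747) with 3763 frames into that block.
The block's first minute is 1800 frames and the rest 1798 each; 3763 frames reaches minute 2, so 13 × 18 + 2 × 2 = 238 labels have been skipped so far.
Adding those back, label number 237529 + 238 = 237767 at 30 labels/s is 7925 s + 17 f = 2 h 12 min 5 s frame 17, i.e. 02:12:05;17.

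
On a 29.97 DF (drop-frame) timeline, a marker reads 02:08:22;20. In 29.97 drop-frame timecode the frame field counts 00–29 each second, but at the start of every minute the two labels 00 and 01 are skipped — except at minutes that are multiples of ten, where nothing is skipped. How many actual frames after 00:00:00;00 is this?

230848

As if non-drop at 30 labels/s: (2 × 3600 + 8 × 60 + 22) × 30 + 20 = 231080.
Minute boundaries passed: 128; those not divisible by 10: 128 − 12 = 116; dropped labels = 2 × 116 = 232.
Actual frame index = 231080 − 232 = 230848.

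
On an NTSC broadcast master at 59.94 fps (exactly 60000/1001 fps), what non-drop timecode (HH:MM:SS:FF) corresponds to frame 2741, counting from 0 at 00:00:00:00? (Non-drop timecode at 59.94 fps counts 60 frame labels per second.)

2741 ÷ 60 = 45 full seconds, remainder 41 frames.
45 s = 0 h 0 min 45 s.
Timecode: 00:00:45:41.

00:00:45:41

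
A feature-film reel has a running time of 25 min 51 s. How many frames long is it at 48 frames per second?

74448 frames

25 min 51 s = 1551 s.
Frames = 1551 × 48 = 74448.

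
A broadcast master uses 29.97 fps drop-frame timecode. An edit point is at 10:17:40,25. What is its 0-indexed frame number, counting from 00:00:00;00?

1110713

Complete 10-minute blocks: 61, each 17982 frames → 1096902.
Remaining 7 whole minutes in the current block: 1800 + 6 × 1798 = 12588 frames.
Within the current minute: 40 × 30 + 25 − 2 = 1223 (labels ;00/;01 skipped at this minute). Total = 1096902 + 12588 + 1223 = 1110713.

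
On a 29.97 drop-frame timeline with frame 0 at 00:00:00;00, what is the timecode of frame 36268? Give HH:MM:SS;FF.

00:20:10;04

Each 10-minute DF block holds 10 × 60 × 30 − 9 × 2 = 17982 frames. 36268 ÷ 17982 → 2 full blocks, remainder 304.
Within the partial block the first minute is 1800 frames and each further minute 1798, so 0 further minute boundaries passed. Total skipped labels = 18 × 2 + 2 × 0 = 36.
Non-drop label index = 36268 + 36 = 36304; at 30 labels/s that is 00:20:10:04, i.e. DF 00:20:10;04.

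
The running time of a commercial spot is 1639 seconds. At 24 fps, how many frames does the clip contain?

39336 frames

Frames = 1639 × 24 = 39336.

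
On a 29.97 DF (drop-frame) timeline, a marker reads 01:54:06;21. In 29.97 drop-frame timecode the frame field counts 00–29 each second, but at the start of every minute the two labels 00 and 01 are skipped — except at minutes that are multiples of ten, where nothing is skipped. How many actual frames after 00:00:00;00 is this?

Complete 10-minute blocks: 11, each 17982 frames → 197802.
Remaining 4 whole minutes in the current block: 1800 + 3 × 1798 = 7194 frames.
Within the current minute: 6 × 30 + 21 − 2 = 199 (labels ;00/;01 skipped at this minute). Total = 197802 + 7194 + 199 = 205195.

205195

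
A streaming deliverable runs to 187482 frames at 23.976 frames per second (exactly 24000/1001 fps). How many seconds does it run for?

7819.56175 seconds

Running time = 187482 / (24000/1001) = 7819.56175 s.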